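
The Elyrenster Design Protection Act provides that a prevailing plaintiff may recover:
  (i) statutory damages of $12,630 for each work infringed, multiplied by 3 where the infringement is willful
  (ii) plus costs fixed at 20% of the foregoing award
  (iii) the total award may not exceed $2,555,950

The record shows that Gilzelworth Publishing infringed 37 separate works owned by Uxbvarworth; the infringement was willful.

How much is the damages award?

Statutory damages: 37 × $12,630 = $467,310
Trebled: 3 × $467,310 = $1,401,930
Costs: 20% of $1,401,930 = $280,386
Award plus costs: $1,401,930 + $280,386 = $1,682,316
Cap at $2,555,950: $1,682,316 is within the cap, no reduction.

$1,682,316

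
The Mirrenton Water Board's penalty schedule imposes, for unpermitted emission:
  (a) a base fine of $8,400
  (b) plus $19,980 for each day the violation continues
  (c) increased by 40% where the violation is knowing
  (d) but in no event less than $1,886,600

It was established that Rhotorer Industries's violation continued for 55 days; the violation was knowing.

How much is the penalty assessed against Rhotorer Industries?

$1,886,600

Per-day component: 55 × $19,980 = $1,098,900
Base plus per-day: $8,400 + $1,098,900 = $1,107,300
Enhancement: 40% of $1,107,300 = $442,920
Enhanced fine: $1,107,300 + $442,920 = $1,550,220
Minimum $1,886,600: $1,550,220 is below the minimum → $1,886,600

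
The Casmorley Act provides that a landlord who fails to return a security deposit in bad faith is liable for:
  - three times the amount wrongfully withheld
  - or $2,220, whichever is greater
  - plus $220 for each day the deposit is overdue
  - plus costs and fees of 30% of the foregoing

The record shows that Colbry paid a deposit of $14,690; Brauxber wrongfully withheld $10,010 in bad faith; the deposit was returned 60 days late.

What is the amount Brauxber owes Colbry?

Trebled: 3 × $10,010 = $30,030
Minimum $2,220: $30,030 meets the minimum, no increase.
Late-return penalty: 60 × $220 = $13,200
Damages plus late penalty: $30,030 + $13,200 = $43,230
Costs and fees: 30% of $43,230 = $12,969
Total recovery: $43,230 + $12,969 = $56,199

$56,199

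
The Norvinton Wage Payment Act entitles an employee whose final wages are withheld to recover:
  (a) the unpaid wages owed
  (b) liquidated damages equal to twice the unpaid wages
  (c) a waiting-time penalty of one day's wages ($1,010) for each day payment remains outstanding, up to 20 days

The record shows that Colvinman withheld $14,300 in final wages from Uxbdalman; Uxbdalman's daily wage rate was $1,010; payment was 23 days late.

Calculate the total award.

Doubled: 2 × $14,300 = $28,600
Penalty days: min(23, 20) = 20
Waiting-time penalty: 20 × $1,010 = $20,200
Total award: $14,300 + $28,600 + $20,200 = $63,100

$63,100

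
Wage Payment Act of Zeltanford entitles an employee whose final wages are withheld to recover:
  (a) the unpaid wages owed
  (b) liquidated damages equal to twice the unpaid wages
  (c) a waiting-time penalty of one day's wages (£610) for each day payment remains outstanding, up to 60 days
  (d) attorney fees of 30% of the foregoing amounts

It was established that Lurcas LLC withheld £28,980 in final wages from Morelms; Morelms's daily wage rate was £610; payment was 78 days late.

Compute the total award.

Doubled: 2 × £28,980 = £57,960
Penalty days: min(78, 60) = 60
Waiting-time penalty: 60 × £610 = £36,600
Subtotal: £28,980 + £57,960 + £36,600 = £123,540
Attorney fees: 30% of £123,540 = £37,062
Total award: £123,540 + £37,062 = £160,602

£160,602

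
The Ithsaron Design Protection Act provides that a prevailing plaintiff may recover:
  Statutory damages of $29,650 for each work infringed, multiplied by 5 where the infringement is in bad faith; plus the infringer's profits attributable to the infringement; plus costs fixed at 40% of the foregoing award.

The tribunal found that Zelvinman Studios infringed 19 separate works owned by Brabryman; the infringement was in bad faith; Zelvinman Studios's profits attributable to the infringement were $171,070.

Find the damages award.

$4,182,948

Statutory damages: 19 × $29,650 = $563,350
Multiplied by 5: 5 × $563,350 = $2,816,750
Combined award: $2,816,750 + $171,070 = $2,987,820
Costs: 40% of $2,987,820 = $1,195,128
Award plus costs: $2,987,820 + $1,195,128 = $4,182,948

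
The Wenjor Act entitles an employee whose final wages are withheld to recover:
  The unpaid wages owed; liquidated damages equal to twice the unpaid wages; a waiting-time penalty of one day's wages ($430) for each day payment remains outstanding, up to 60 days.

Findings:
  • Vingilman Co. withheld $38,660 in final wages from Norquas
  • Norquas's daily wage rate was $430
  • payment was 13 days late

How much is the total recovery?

$121,570

Doubled: 2 × $38,660 = $77,320
Penalty days: min(13, 60) = 13
Waiting-time penalty: 13 × $430 = $5,590
Total award: $38,660 + $77,320 + $5,590 = $121,570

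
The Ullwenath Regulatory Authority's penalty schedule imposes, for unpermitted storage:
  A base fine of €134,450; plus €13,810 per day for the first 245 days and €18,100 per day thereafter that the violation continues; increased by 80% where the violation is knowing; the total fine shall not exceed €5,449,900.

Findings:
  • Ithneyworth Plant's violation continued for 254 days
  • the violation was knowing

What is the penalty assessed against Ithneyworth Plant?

First 245 days: 245 × €13,810 = €3,383,450
Remaining days: (254 − 245) × €18,100 = €162,900
Per-day component: €3,383,450 + €162,900 = €3,546,350
Base plus per-day: €134,450 + €3,546,350 = €3,680,800
Enhancement: 80% of €3,680,800 = €2,944,640
Enhanced fine: €3,680,800 + €2,944,640 = €6,625,440
Cap at €5,449,900: €6,625,440 exceeds the cap → €5,449,900

Civil penalty: €5,449,900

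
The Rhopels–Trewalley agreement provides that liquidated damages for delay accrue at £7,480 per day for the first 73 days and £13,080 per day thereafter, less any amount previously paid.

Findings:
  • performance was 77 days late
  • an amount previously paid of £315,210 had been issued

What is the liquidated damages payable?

First 73 days: 73 × £7,480 = £546,040
Remaining days: (77 − 73) × £13,080 = £52,320
Accrued per-day damages: £546,040 + £52,320 = £598,360
Less amount previously paid: £598,360 − £315,210 = £283,150

£283,150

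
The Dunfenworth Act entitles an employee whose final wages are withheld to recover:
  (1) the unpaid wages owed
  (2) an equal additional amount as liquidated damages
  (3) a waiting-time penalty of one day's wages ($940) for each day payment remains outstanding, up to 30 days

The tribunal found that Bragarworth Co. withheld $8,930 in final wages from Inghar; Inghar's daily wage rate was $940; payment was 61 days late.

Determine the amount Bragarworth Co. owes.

$46,060

Liquidated damages (equal amount): $8,930
Penalty days: min(61, 30) = 30
Waiting-time penalty: 30 × $940 = $28,200
Total award: $8,930 + $8,930 + $28,200 = $46,060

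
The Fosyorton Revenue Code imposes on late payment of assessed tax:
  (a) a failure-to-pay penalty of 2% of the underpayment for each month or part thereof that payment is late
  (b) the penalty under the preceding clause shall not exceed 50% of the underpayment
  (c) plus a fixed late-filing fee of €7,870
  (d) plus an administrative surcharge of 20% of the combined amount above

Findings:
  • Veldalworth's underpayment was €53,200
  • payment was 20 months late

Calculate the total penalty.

Accrued rate: 2% × 20 = 40%, capped at 50% → 40%
Failure-to-pay penalty: 40% of €53,200 = €21,280
Penalty before surcharge: €21,280 + €7,870 = €29,150
Administrative surcharge: 20% of €29,150 = €5,830
Total penalty: €29,150 + €5,830 = €34,980

Penalty: €34,980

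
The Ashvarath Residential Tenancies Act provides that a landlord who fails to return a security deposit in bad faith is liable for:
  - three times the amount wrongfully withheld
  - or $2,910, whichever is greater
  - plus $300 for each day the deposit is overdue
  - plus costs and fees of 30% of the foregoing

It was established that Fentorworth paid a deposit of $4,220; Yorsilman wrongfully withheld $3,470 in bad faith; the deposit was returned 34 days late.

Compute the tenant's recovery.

$26,793

Trebled: 3 × $3,470 = $10,410
Minimum $2,910: $10,410 meets the minimum, no increase.
Late-return penalty: 34 × $300 = $10,200
Damages plus late penalty: $10,410 + $10,200 = $20,610
Costs and fees: 30% of $20,610 = $6,183
Total recovery: $20,610 + $6,183 = $26,793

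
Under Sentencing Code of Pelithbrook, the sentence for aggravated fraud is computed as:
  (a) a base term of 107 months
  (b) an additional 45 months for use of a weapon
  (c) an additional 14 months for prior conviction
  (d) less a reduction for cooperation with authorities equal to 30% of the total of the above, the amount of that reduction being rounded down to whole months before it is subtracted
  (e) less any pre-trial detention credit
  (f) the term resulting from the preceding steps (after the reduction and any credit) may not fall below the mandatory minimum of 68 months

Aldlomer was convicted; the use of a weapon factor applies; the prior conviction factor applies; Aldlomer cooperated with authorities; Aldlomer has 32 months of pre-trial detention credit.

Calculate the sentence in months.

Sentence: 85 months

Use of a weapon enhancement: +45 months
Prior conviction enhancement: +14 months
Adjusted term: 107 months + 45 months + 14 months = 166 months
Cooperation with authorities reduction: 30% of 166 months = 49 months (rounded down)
After reduction: 166 − 49 = 117 months
Less pre-trial detention credit: 117 months − 32 months = 85 months
Minimum 68 months: 85 months meets the minimum, no increase.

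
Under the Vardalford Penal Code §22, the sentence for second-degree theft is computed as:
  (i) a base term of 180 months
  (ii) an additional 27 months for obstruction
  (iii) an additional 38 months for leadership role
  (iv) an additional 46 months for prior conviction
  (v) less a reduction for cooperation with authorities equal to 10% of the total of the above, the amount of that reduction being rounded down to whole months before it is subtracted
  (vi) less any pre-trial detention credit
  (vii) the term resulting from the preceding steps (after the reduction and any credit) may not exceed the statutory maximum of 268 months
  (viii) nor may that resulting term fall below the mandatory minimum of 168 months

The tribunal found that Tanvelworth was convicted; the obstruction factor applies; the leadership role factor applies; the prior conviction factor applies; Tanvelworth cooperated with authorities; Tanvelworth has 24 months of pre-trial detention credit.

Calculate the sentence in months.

Obstruction enhancement: +27 months
Leadership role enhancement: +38 months
Prior conviction enhancement: +46 months
Adjusted term: 180 months + 27 months + 38 months + 46 months = 291 months
Cooperation with authorities reduction: 10% of 291 months = 29 months (rounded down)
After reduction: 291 − 29 = 262 months
Less pre-trial detention credit: 262 months − 24 months = 238 months
Cap at 268 months: 238 months is within the cap, no reduction.
Minimum 168 months: 238 months meets the minimum, no increase.

238 months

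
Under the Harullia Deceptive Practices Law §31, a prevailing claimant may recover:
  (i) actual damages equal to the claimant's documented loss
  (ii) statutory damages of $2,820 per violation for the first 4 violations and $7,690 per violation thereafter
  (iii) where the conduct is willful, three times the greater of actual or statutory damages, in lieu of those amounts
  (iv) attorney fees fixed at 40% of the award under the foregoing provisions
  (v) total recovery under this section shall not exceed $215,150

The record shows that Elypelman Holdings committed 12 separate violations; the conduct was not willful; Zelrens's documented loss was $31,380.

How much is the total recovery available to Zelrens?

$145,852

First 4 violations: 4 × $2,820 = $11,280
Remaining violations: (12 − 4) × $7,690 = $61,520
Statutory damages: $11,280 + $61,520 = $72,800
Conduct not willful: the in-lieu enhancement does not apply.
Actual plus statutory damages: $31,380 + $72,800 = $104,180
Attorney fees: 40% of $104,180 = $41,672
Total before cap: $104,180 + $41,672 = $145,852
Cap at $215,150: $145,852 is within the cap, no reduction.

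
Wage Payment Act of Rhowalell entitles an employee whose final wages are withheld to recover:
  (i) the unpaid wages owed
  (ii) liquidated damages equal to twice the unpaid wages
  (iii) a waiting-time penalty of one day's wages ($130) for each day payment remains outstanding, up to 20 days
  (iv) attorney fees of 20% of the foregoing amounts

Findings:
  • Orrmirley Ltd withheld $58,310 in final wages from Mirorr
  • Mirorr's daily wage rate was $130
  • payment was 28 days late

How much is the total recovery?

$213,036

Doubled: 2 × $58,310 = $116,620
Penalty days: min(28, 20) = 20
Waiting-time penalty: 20 × $130 = $2,600
Subtotal: $58,310 + $116,620 + $2,600 = $177,530
Attorney fees: 20% of $177,530 = $35,506
Total award: $177,530 + $35,506 = $213,036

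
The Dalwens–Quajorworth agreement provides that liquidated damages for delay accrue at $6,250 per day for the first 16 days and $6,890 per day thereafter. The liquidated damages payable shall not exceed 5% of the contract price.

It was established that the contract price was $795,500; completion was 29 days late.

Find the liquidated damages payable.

$39,775

First 16 days: 16 × $6,250 = $100,000
Remaining days: (29 − 16) × $6,890 = $89,570
Accrued per-day damages: $100,000 + $89,570 = $189,570
Cap: 5% of $795,500 = $39,775
Cap at $39,775: $189,570 exceeds the cap → $39,775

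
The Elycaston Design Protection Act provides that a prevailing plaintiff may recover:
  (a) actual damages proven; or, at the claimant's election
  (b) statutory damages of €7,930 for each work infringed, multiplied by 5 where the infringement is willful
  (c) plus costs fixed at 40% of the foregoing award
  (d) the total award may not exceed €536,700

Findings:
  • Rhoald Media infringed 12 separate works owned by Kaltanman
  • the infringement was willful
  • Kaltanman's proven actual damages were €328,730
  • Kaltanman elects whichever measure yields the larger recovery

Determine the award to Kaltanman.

Statutory damages: 12 × €7,930 = €95,160
Multiplied by 5: 5 × €95,160 = €475,800
Greater of actual damages (€328,730) or enhanced statutory damages (€475,800): €475,800
Costs: 40% of €475,800 = €190,320
Award plus costs: €475,800 + €190,320 = €666,120
Cap at €536,700: €666,120 exceeds the cap → €536,700

€536,700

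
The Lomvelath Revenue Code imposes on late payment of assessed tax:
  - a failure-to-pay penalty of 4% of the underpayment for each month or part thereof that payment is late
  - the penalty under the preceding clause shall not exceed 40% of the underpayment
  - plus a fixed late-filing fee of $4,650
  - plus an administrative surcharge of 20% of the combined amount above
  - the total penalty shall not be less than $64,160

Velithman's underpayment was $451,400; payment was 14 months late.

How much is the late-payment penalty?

$222,252

Accrued rate: 4% × 14 = 56%, capped at 40% → 40%
Failure-to-pay penalty: 40% of $451,400 = $180,560
Penalty before surcharge: $180,560 + $4,650 = $185,210
Administrative surcharge: 20% of $185,210 = $37,042
Total penalty: $185,210 + $37,042 = $222,252
Minimum $64,160: $222,252 meets the minimum, no increase.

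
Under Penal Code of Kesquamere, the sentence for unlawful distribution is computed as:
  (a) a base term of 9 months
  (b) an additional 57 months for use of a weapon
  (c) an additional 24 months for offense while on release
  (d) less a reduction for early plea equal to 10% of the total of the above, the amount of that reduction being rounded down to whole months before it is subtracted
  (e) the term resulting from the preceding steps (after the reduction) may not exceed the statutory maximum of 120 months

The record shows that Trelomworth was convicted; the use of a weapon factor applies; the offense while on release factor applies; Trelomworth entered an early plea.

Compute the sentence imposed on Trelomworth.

81 months

Use of a weapon enhancement: +57 months
Offense while on release enhancement: +24 months
Adjusted term: 9 months + 57 months + 24 months = 90 months
Early plea reduction: 10% of 90 months = 9 months (rounded down)
After reduction: 90 − 9 = 81 months
Cap at 120 months: 81 months is within the cap, no reduction.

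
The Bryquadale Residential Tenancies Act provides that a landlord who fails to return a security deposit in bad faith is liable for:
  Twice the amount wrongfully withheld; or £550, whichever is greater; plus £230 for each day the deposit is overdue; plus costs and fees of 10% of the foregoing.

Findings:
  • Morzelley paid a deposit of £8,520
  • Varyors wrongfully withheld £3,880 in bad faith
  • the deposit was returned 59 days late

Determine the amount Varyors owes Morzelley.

£23,463

Doubled: 2 × £3,880 = £7,760
Minimum £550: £7,760 meets the minimum, no increase.
Late-return penalty: 59 × £230 = £13,570
Damages plus late penalty: £7,760 + £13,570 = £21,330
Costs and fees: 10% of £21,330 = £2,133
Total recovery: £21,330 + £2,133 = £23,463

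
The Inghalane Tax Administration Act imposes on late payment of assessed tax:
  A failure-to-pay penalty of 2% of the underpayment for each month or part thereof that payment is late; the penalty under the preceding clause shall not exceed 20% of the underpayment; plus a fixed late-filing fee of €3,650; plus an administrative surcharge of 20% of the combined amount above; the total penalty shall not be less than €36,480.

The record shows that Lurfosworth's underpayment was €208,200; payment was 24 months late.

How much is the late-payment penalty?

Accrued rate: 2% × 24 = 48%, capped at 20% → 20%
Failure-to-pay penalty: 20% of €208,200 = €41,640
Penalty before surcharge: €41,640 + €3,650 = €45,290
Administrative surcharge: 20% of €45,290 = €9,058
Total penalty: €45,290 + €9,058 = €54,348
Minimum €36,480: €54,348 meets the minimum, no increase.

Penalty: €54,348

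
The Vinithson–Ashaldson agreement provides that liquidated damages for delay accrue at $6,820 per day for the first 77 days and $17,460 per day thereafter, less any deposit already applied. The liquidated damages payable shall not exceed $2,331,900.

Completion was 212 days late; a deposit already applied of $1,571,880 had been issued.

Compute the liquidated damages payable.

$1,310,360

First 77 days: 77 × $6,820 = $525,140
Remaining days: (212 − 77) × $17,460 = $2,357,100
Accrued per-day damages: $525,140 + $2,357,100 = $2,882,240
Less deposit already applied: $2,882,240 − $1,571,880 = $1,310,360
Cap at $2,331,900: $1,310,360 is within the cap, no reduction.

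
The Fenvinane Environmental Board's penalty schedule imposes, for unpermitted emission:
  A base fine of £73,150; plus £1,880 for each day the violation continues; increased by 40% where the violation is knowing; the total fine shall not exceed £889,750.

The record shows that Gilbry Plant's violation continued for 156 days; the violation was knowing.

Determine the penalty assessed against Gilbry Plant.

Per-day component: 156 × £1,880 = £293,280
Base plus per-day: £73,150 + £293,280 = £366,430
Enhancement: 40% of £366,430 = £146,572
Enhanced fine: £366,430 + £146,572 = £513,002
Cap at £889,750: £513,002 is within the cap, no reduction.

£513,002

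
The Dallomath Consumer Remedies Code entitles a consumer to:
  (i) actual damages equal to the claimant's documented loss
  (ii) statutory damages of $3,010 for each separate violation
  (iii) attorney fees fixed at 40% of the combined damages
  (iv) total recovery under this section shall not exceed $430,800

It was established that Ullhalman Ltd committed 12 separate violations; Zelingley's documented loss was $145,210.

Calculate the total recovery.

Statutory damages: 12 × $3,010 = $36,120
Combined damages: $145,210 + $36,120 = $181,330
Attorney fees: 40% of $181,330 = $72,532
Total before cap: $181,330 + $72,532 = $253,862
Cap at $430,800: $253,862 is within the cap, no reduction.

Total recovery: $253,862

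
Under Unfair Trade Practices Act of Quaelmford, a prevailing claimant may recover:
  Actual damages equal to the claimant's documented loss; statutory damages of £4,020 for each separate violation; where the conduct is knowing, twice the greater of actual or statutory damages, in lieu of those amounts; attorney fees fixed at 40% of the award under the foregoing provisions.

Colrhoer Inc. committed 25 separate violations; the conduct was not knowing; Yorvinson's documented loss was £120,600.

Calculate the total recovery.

Total recovery: £309,540

Statutory damages: 25 × £4,020 = £100,500
Conduct not knowing: the in-lieu enhancement does not apply.
Actual plus statutory damages: £120,600 + £100,500 = £221,100
Attorney fees: 40% of £221,100 = £88,440
Total recovery: £221,100 + £88,440 = £309,540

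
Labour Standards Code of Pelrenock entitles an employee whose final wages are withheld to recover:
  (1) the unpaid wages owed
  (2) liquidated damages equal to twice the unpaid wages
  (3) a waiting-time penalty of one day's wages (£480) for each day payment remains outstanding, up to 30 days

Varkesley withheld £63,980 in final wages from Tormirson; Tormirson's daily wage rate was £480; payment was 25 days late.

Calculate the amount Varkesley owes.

£203,940

Doubled: 2 × £63,980 = £127,960
Penalty days: min(25, 30) = 25
Waiting-time penalty: 25 × £480 = £12,000
Total award: £63,980 + £127,960 + £12,000 = £203,940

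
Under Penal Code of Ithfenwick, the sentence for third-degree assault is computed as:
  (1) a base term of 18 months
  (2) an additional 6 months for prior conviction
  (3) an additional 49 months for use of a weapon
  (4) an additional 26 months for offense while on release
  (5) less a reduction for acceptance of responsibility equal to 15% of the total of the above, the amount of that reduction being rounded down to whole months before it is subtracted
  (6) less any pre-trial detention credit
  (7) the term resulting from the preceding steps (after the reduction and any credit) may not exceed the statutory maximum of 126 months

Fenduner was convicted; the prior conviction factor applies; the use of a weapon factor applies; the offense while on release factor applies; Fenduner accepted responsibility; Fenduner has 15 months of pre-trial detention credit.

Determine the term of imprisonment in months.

70 months

Prior conviction enhancement: +6 months
Use of a weapon enhancement: +49 months
Offense while on release enhancement: +26 months
Adjusted term: 18 months + 6 months + 49 months + 26 months = 99 months
Acceptance of responsibility reduction: 15% of 99 months = 14 months (rounded down)
After reduction: 99 − 14 = 85 months
Less pre-trial detention credit: 85 months − 15 months = 70 months
Cap at 126 months: 70 months is within the cap, no reduction.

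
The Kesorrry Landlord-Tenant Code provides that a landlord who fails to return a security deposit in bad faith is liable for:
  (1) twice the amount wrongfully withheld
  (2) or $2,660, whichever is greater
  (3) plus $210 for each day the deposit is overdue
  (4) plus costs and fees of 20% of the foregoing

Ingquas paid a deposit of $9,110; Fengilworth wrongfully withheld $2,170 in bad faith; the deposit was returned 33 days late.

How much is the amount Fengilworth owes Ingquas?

Doubled: 2 × $2,170 = $4,340
Minimum $2,660: $4,340 meets the minimum, no increase.
Late-return penalty: 33 × $210 = $6,930
Damages plus late penalty: $4,340 + $6,930 = $11,270
Costs and fees: 20% of $11,270 = $2,254
Total recovery: $11,270 + $2,254 = $13,524

$13,524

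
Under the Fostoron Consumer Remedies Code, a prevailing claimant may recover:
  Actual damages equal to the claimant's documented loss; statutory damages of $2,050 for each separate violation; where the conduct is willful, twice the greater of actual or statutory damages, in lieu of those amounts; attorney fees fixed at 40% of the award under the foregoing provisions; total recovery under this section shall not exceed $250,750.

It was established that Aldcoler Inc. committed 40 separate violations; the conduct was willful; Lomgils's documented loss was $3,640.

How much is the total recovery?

$229,600

Statutory damages: 40 × $2,050 = $82,000
Greater of actual damages ($3,640) or statutory damages ($82,000): $82,000
Doubled: 2 × $82,000 = $164,000
Attorney fees: 40% of $164,000 = $65,600
Total before cap: $164,000 + $65,600 = $229,600
Cap at $250,750: $229,600 is within the cap, no reduction.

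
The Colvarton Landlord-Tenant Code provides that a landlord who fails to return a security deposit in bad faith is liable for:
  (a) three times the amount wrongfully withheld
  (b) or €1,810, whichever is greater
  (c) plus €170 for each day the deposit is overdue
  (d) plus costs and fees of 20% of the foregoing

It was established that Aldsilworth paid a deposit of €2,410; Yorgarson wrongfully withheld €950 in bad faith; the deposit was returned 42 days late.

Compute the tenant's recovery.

Trebled: 3 × €950 = €2,850
Minimum €1,810: €2,850 meets the minimum, no increase.
Late-return penalty: 42 × €170 = €7,140
Damages plus late penalty: €2,850 + €7,140 = €9,990
Costs and fees: 20% of €9,990 = €1,998
Total recovery: €9,990 + €1,998 = €11,988

€11,988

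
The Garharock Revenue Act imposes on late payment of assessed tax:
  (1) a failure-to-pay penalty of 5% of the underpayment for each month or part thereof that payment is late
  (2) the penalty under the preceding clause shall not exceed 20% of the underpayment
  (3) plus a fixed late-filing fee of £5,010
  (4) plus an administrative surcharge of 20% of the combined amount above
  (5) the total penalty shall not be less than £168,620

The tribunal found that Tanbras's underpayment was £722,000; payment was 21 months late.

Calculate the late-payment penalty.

Accrued rate: 5% × 21 = 105%, capped at 20% → 20%
Failure-to-pay penalty: 20% of £722,000 = £144,400
Penalty before surcharge: £144,400 + £5,010 = £149,410
Administrative surcharge: 20% of £149,410 = £29,882
Total penalty: £149,410 + £29,882 = £179,292
Minimum £168,620: £179,292 meets the minimum, no increase.

£179,292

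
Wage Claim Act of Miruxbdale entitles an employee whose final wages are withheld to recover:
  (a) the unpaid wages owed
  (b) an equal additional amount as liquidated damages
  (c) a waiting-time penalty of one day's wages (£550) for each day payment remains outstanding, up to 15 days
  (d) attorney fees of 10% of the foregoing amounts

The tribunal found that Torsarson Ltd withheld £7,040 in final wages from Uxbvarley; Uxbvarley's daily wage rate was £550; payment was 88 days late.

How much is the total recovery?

£24,563

Liquidated damages (equal amount): £7,040
Penalty days: min(88, 15) = 15
Waiting-time penalty: 15 × £550 = £8,250
Subtotal: £7,040 + £7,040 + £8,250 = £22,330
Attorney fees: 10% of £22,330 = £2,233
Total award: £22,330 + £2,233 = £24,563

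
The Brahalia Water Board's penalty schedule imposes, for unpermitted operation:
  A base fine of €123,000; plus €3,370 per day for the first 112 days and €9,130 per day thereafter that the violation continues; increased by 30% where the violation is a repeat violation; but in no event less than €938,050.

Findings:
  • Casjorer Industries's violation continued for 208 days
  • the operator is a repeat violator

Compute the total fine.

First 112 days: 112 × €3,370 = €377,440
Remaining days: (208 − 112) × €9,130 = €876,480
Per-day component: €377,440 + €876,480 = €1,253,920
Base plus per-day: €123,000 + €1,253,920 = €1,376,920
Enhancement: 30% of €1,376,920 = €413,076
Enhanced fine: €1,376,920 + €413,076 = €1,789,996
Minimum €938,050: €1,789,996 meets the minimum, no increase.

€1,789,996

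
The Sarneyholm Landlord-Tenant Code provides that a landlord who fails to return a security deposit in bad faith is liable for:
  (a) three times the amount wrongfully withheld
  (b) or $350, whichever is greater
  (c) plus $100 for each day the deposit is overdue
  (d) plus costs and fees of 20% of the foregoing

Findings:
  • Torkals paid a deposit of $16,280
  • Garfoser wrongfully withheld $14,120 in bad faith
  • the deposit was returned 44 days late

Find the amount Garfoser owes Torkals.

Trebled: 3 × $14,120 = $42,360
Minimum $350: $42,360 meets the minimum, no increase.
Late-return penalty: 44 × $100 = $4,400
Damages plus late penalty: $42,360 + $4,400 = $46,760
Costs and fees: 20% of $46,760 = $9,352
Total recovery: $46,760 + $9,352 = $56,112

$56,112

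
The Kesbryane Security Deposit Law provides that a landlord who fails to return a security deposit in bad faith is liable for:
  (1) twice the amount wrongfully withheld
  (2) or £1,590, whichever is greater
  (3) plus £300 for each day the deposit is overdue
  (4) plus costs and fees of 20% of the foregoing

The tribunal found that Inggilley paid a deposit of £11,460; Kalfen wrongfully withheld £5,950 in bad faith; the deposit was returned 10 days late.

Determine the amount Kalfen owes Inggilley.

Doubled: 2 × £5,950 = £11,900
Minimum £1,590: £11,900 meets the minimum, no increase.
Late-return penalty: 10 × £300 = £3,000
Damages plus late penalty: £11,900 + £3,000 = £14,900
Costs and fees: 20% of £14,900 = £2,980
Total recovery: £14,900 + £2,980 = £17,880

Recovery: £17,880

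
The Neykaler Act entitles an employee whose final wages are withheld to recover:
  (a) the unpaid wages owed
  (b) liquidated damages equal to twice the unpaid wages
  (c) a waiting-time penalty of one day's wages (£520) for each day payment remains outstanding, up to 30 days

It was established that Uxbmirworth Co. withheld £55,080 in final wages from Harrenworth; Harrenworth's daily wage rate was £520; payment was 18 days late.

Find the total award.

Doubled: 2 × £55,080 = £110,160
Penalty days: min(18, 30) = 18
Waiting-time penalty: 18 × £520 = £9,360
Total award: £55,080 + £110,160 + £9,360 = £174,600

£174,600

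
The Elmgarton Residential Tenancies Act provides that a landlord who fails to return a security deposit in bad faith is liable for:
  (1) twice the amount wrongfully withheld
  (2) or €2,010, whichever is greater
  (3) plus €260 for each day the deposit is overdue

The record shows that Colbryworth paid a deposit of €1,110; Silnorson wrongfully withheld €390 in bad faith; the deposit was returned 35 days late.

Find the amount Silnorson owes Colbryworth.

Recovery: €11,110

Doubled: 2 × €390 = €780
Minimum €2,010: €780 is below the minimum → €2,010
Late-return penalty: 35 × €260 = €9,100
Damages plus late penalty: €2,010 + €9,100 = €11,110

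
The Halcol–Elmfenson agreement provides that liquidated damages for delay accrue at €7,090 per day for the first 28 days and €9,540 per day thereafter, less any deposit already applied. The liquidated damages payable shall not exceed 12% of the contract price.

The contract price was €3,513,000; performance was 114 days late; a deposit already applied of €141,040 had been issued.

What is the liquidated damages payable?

€421,560

First 28 days: 28 × €7,090 = €198,520
Remaining days: (114 − 28) × €9,540 = €820,440
Accrued per-day damages: €198,520 + €820,440 = €1,018,960
Less deposit already applied: €1,018,960 − €141,040 = €877,920
Cap: 12% of €3,513,000 = €421,560
Cap at €421,560: €877,920 exceeds the cap → €421,560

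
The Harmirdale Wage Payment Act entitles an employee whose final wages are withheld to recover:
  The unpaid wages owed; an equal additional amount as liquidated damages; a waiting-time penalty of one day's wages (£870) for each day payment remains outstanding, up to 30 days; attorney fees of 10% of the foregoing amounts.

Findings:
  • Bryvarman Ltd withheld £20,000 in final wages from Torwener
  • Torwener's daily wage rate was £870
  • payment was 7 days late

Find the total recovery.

£50,699

Liquidated damages (equal amount): £20,000
Penalty days: min(7, 30) = 7
Waiting-time penalty: 7 × £870 = £6,090
Subtotal: £20,000 + £20,000 + £6,090 = £46,090
Attorney fees: 10% of £46,090 = £4,609
Total award: £46,090 + £4,609 = £50,699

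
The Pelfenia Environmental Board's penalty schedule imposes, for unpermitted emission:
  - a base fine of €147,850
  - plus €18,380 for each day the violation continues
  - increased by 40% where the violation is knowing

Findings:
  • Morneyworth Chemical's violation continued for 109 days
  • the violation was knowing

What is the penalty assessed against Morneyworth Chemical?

Per-day component: 109 × €18,380 = €2,003,420
Base plus per-day: €147,850 + €2,003,420 = €2,151,270
Enhancement: 40% of €2,151,270 = €860,508
Enhanced fine: €2,151,270 + €860,508 = €3,011,778

€3,011,778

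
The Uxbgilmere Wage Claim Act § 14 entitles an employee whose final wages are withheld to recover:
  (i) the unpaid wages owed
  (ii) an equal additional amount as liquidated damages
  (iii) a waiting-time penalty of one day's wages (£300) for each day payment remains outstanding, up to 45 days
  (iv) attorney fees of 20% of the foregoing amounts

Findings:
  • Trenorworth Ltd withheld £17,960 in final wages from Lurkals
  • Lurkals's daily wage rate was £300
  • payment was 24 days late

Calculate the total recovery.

Total award: £51,744

Liquidated damages (equal amount): £17,960
Penalty days: min(24, 45) = 24
Waiting-time penalty: 24 × £300 = £7,200
Subtotal: £17,960 + £17,960 + £7,200 = £43,120
Attorney fees: 20% of £43,120 = £8,624
Total award: £43,120 + £8,624 = £51,744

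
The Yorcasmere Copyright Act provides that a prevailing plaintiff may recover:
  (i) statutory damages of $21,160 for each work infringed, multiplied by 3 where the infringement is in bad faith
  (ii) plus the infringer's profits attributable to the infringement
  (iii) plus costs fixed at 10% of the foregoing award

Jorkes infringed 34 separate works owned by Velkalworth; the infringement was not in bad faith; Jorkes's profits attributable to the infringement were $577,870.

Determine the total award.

$1,427,041

Statutory damages: 34 × $21,160 = $719,440
Infringement not in bad faith: no ×3 enhancement.
Combined award: $719,440 + $577,870 = $1,297,310
Costs: 10% of $1,297,310 = $129,731
Award plus costs: $1,297,310 + $129,731 = $1,427,041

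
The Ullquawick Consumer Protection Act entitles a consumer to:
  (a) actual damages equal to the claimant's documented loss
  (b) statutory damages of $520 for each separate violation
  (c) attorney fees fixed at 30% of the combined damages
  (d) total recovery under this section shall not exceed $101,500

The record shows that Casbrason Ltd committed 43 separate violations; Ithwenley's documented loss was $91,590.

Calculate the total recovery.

Statutory damages: 43 × $520 = $22,360
Combined damages: $91,590 + $22,360 = $113,950
Attorney fees: 30% of $113,950 = $34,185
Total before cap: $113,950 + $34,185 = $148,135
Cap at $101,500: $148,135 exceeds the cap → $101,500

Total recovery: $101,500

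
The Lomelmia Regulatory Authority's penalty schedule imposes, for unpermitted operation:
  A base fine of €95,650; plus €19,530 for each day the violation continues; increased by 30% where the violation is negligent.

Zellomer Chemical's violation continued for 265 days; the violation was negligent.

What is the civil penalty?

Per-day component: 265 × €19,530 = €5,175,450
Base plus per-day: €95,650 + €5,175,450 = €5,271,100
Enhancement: 30% of €5,271,100 = €1,581,330
Enhanced fine: €5,271,100 + €1,581,330 = €6,852,430

€6,852,430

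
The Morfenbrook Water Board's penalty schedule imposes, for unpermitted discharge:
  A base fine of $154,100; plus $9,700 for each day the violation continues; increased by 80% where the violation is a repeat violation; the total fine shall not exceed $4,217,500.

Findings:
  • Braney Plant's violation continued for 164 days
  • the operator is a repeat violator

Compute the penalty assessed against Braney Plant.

Per-day component: 164 × $9,700 = $1,590,800
Base plus per-day: $154,100 + $1,590,800 = $1,744,900
Enhancement: 80% of $1,744,900 = $1,395,920
Enhanced fine: $1,744,900 + $1,395,920 = $3,140,820
Cap at $4,217,500: $3,140,820 is within the cap, no reduction.

$3,140,820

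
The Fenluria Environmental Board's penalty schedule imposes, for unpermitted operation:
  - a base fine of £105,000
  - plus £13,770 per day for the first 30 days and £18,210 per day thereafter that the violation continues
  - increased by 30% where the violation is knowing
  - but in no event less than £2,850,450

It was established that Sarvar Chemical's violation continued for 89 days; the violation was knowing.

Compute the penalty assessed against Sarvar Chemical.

First 30 days: 30 × £13,770 = £413,100
Remaining days: (89 − 30) × £18,210 = £1,074,390
Per-day component: £413,100 + £1,074,390 = £1,487,490
Base plus per-day: £105,000 + £1,487,490 = £1,592,490
Enhancement: 30% of £1,592,490 = £477,747
Enhanced fine: £1,592,490 + £477,747 = £2,070,237
Minimum £2,850,450: £2,070,237 is below the minimum → £2,850,450

£2,850,450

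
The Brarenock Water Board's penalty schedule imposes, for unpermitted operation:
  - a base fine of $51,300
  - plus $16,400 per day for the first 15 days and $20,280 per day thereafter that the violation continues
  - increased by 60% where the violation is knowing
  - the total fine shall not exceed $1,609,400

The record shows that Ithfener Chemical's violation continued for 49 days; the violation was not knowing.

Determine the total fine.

$986,820

First 15 days: 15 × $16,400 = $246,000
Remaining days: (49 − 15) × $20,280 = $689,520
Per-day component: $246,000 + $689,520 = $935,520
Base plus per-day: $51,300 + $935,520 = $986,820
The violation was not knowing: no 60% increase.
Cap at $1,609,400: $986,820 is within the cap, no reduction.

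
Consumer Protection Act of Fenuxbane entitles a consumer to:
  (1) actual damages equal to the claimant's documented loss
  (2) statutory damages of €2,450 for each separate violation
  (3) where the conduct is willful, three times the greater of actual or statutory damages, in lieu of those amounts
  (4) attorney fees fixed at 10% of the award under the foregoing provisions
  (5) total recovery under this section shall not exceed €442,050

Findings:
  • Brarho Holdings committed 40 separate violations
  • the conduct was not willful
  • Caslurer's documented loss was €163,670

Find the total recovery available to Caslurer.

€287,837

Statutory damages: 40 × €2,450 = €98,000
Conduct not willful: the in-lieu enhancement does not apply.
Actual plus statutory damages: €163,670 + €98,000 = €261,670
Attorney fees: 10% of €261,670 = €26,167
Total before cap: €261,670 + €26,167 = €287,837
Cap at €442,050: €287,837 is within the cap, no reduction.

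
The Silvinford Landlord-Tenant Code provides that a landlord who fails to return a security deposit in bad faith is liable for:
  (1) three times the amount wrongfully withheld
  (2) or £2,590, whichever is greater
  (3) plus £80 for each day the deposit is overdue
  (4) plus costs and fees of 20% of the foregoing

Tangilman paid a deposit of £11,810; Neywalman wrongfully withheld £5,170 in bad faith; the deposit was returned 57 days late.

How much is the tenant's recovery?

£24,084

Trebled: 3 × £5,170 = £15,510
Minimum £2,590: £15,510 meets the minimum, no increase.
Late-return penalty: 57 × £80 = £4,560
Damages plus late penalty: £15,510 + £4,560 = £20,070
Costs and fees: 20% of £20,070 = £4,014
Total recovery: £20,070 + £4,014 = £24,084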